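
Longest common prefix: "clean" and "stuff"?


Word 1: "clean"
Word 2: "stuff"
Comparing from start:
  Pos 0: 'c' != 's' (stop)
LCP = "" (length 0)


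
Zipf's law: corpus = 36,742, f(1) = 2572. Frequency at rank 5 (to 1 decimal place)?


Zipf's law: f(r) = f(1) / r
f(1) = 2572
f(5) = 2572 / 5
= 514.4 occurrences


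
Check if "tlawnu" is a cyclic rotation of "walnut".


Word: "walnut", Candidate: "tlawnu"
Method: check if candidate is substring of word+word
"walnutwalnut" contains "tlawnu"? No
Is rotation = No


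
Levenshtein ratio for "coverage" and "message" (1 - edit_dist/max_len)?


Word 1: "coverage" (length 8)
Word 2: "message" (length 7)
One optimal edit sequence:
  1. delete 'c'  (+1)
  2. substitute 'o' -> 'm'  (+1)
  3. substitute 'v' -> 'e'  (+1)
  4. substitute 'e' -> 's'  (+1)
  5. substitute 'r' -> 's'  (+1)
  6. keep 'a'
  7. keep 'g'
  8. keep 'e'
Edit distance = 5
Max length = max(8, 7) = 8
Similarity = 1 - 5/8
= 0.3750


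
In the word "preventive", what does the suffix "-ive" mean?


Suffix: -ive
Example: preventive (prevent + -ive)
Meaning = tending to


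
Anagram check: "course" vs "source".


Word 1: "course" → sorted: ceorsu
Word 2: "source" → sorted: ceorsu
Same letters? ceorsu == ceorsu
Anagram = Yes


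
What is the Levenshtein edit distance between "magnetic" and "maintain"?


Word 1: "magnetic" (length 8)
Word 2: "maintain" (length 8)
One optimal edit sequence (insert/delete/substitute each cost 1):
  1. keep 'm'
  2. keep 'a'
  3. substitute 'g' -> 'i'  (+1)
  4. keep 'n'
  5. substitute 'e' -> 't'  (+1)
  6. substitute 't' -> 'a'  (+1)
  7. keep 'i'
  8. substitute 'c' -> 'n'  (+1)
Total edit operations: 4
Edit distance = 4


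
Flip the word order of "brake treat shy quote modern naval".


Original: "brake treat shy quote modern naval"
Words (1..n): brake | treat | shy | quote | modern | naval
Reversed (n..1): naval | modern | quote | shy | treat | brake
Result = "naval modern quote shy treat brake"


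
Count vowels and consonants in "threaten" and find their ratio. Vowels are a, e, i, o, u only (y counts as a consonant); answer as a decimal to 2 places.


Word: "threaten"
Vowels (a,e,i,o,u): 3
Consonants: 5
Ratio = 3/5
= 0.60


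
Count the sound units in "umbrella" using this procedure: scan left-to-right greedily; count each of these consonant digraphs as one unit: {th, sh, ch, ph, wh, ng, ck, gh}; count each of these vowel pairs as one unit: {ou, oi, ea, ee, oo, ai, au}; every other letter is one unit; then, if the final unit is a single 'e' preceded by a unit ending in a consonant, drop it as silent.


Word: "umbrella" (8 letters)
Left-to-right scan:
  [1] 'u' (letter)
  [2] 'm' (letter)
  [3] 'b' (letter)
  [4] 'r' (letter)
  [5] 'e' (letter)
  [6] 'l' (letter)
  [7] 'l' (letter)
  [8] 'a' (letter)
Units from scan: 8
Sound units = 8 units


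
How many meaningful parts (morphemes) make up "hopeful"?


Word: "hopeful"
Morphemes: hope | -ful
Each morpheme carries meaning
= 2 morphemes


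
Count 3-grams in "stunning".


Word: "stunning" (length 8)
Number of 3-grams = length - 3 + 1 = 8 - 3 + 1
= 6


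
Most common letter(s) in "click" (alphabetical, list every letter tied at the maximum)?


Word: "click"
Letter counts:
  'c': 2
  'i': 1
  'k': 1
  'l': 1
Maximum count = 2
Most frequent = 'c' (2 times each)


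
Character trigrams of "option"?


Word: "option" (length 6)
Number of trigrams = 6 - 3 + 1 = 4
  Position 0: "opt"
  Position 1: "pti"
  Position 2: "tio"
  Position 3: "ion"
Trigrams = "opt", "pti", "tio", "ion"


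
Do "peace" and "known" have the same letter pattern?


Pattern of "peace": [0, 1, 2, 3, 1]
Pattern of "known": [0, 1, 2, 3, 1]
Patterns match
Same pattern = Yes


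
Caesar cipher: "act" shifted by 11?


Word: "act"
Shift: 11
Each letter → (letter + shift) mod 26:
  'a' (0) + 11 = 11 → 'l'
  'c' (2) + 11 = 13 → 'n'
  't' (19) + 11 = 4 → 'e'
Result = "lne"


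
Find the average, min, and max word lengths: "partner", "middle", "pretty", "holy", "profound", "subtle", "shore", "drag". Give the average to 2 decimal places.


Lengths: "partner"=7, "middle"=6, "pretty"=6, "holy"=4, "profound"=8, "subtle"=6, "shore"=5, "drag"=4
Sum = 46, Count = 8
Average = 46/8 = 5.75
= avg=5.75, min=4, max=8


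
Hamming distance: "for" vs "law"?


Comparing character by character (same length = 3):
  Pos 0: 'f' vs 'l' !=
  Pos 1: 'o' vs 'a' !=
  Pos 2: 'r' vs 'w' !=
Hamming distance = 3


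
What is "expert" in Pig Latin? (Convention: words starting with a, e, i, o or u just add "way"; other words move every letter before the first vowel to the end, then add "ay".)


Word: "expert"
Starts with vowel → add 'way'
Pig Latin = "expertway"


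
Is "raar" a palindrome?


Word: "raar"
Reversed: "raar"
Forward == Backward? raar == raar
Palindrome = Yes


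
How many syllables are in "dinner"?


Word: "dinner"
Syllable breakdown: din · ner
Counting: 2 parts
= 2 syllables


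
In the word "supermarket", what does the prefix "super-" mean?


Prefix: super-
Example: supermarket = super- + market
Meaning = above / beyond


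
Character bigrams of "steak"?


Word: "steak" (length 5)
Number of bigrams = 5 - 2 + 1 = 4
  Position 0: "st"
  Position 1: "te"
  Position 2: "ea"
  Position 3: "ak"
Bigrams = "st", "te", "ea", "ak"


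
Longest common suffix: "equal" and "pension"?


Word 1: "equal"
Word 2: "pension"
Comparing from end:
  Pos -1: 'l' != 'n' (stop)
LCS = "" (length 0)


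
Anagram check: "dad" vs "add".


Word 1: "dad" → sorted: add
Word 2: "add" → sorted: add
Same letters? add == add
Anagram = Yes


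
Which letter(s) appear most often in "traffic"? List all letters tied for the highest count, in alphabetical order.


Word: "traffic"
Letter counts:
  'a': 1
  'c': 1
  'f': 2
  'i': 1
  'r': 1
  't': 1
Maximum count = 2
Most frequent = 'f' (2 times each)


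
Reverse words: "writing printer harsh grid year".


Original: "writing printer harsh grid year"
Words (1..n): writing | printer | harsh | grid | year
Reversed (n..1): year | grid | harsh | printer | writing
Result = "year grid harsh printer writing"


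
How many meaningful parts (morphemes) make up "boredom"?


Word: "boredom"
Morphemes: bore | -dom
Each morpheme carries meaning
= 2 morphemes


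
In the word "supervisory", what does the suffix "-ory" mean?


Suffix: -ory
Example: supervisory (supervise + -ory, with a spelling change)
Meaning = relating to / place for


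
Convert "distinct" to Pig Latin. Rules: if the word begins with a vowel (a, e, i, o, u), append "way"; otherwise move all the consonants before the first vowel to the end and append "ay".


Word: "distinct"
Starts with consonant(s) → move to end, add 'ay'
Consonant cluster: "d"
Pig Latin = "istinctday"


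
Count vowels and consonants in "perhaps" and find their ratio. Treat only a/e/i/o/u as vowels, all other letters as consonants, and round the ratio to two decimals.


Word: "perhaps"
Vowels (a,e,i,o,u): 2
Consonants: 5
Ratio = 2/5
= 0.40


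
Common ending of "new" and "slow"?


Word 1: "new"
Word 2: "slow"
Comparing from end:
  Pos -1: 'w' == 'w'
  Pos -2: 'e' != 'o' (stop)
LCS = "w" (length 1)


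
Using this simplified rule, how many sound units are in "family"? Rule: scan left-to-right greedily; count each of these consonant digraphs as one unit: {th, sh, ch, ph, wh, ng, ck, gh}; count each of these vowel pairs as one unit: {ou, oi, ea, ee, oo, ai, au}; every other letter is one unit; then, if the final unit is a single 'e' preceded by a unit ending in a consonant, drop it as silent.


Word: "family" (6 letters)
Left-to-right scan:
  (1) 'f' (letter)
  (2) 'a' (letter)
  (3) 'm' (letter)
  (4) 'i' (letter)
  (5) 'l' (letter)
  (6) 'y' (letter)
Units from scan: 6
Sound units = 6 units


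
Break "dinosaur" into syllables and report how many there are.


Word: "dinosaur"
Syllable breakdown: di-no-saur
Counting: 3 parts
= 3 syllables


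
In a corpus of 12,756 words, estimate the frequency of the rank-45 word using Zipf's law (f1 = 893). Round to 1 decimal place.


Zipf's law: f(r) = f(1) / r
f(1) = 893
f(45) = 893 / 45
= 19.8 occurrences


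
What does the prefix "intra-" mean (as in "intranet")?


Prefix: intra-
Example: intranet = intra- + net
Meaning = within


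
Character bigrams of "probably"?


Word: "probably" (length 8)
Number of bigrams = 8 - 2 + 1 = 7
  Position 0: "pr"
  Position 1: "ro"
  Position 2: "ob"
  Position 3: "ba"
  Position 4: "ab"
  Position 5: "bl"
  Position 6: "ly"
Bigrams = "pr", "ro", "ob", "ba", "ab", "bl", "ly"


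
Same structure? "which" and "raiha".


Pattern of "which": [0, 1, 2, 3, 1]
Pattern of "raiha": [0, 1, 2, 3, 1]
Patterns match
Same pattern = Yes


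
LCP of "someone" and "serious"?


Word 1: "someone"
Word 2: "serious"
Comparing from start:
  Pos 0: 's' == 's'
  Pos 1: 'o' != 'e' (stop)
LCP = "s" (length 1)


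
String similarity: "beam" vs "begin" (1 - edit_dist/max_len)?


Word 1: "beam" (length 4)
Word 2: "begin" (length 5)
One optimal edit sequence:
  1. keep 'b'
  2. keep 'e'
  3. insert 'g'  (+1)
  4. substitute 'a' -> 'i'  (+1)
  5. substitute 'm' -> 'n'  (+1)
Edit distance = 3
Max length = max(4, 5) = 5
Similarity = 1 - 3/5
= 0.4000


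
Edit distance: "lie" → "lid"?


Word 1: "lie" (length 3)
Word 2: "lid" (length 3)
One optimal edit sequence (insert/delete/substitute each cost 1):
  1. keep 'l'
  2. keep 'i'
  3. substitute 'e' -> 'd'  (+1)
Total edit operations: 1
Edit distance = 1


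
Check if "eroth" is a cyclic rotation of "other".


Word: "other", Candidate: "eroth"
Method: check if candidate is substring of word+word
"otherother" contains "eroth"? Yes
Is rotation = Yes


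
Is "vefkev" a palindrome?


Word: "vefkev"
Reversed: "vekfev"
Forward == Backward? vefkev != vekfev
Palindrome = No


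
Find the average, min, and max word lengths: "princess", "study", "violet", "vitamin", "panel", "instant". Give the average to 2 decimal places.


Lengths: "princess"=8, "study"=5, "violet"=6, "vitamin"=7, "panel"=5, "instant"=7
Sum = 38, Count = 6
Average = 38/6 = 6.33
= avg=6.33, min=5, max=8


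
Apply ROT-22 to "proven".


Word: "proven"
Shift: 22
Each letter → (letter + shift) mod 26:
  'p' (15) + 22 = 11 → 'l'
  'r' (17) + 22 = 13 → 'n'
  'o' (14) + 22 = 10 → 'k'
  'v' (21) + 22 = 17 → 'r'
  'e' (4) + 22 = 0 → 'a'
  'n' (13) + 22 = 9 → 'j'
Result = "lnkraj"


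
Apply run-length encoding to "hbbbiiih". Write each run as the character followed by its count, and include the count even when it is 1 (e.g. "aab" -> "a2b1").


String: "hbbbiiih"
Scanning for consecutive runs:
  'h' x 1
  'b' x 3
  'i' x 3
  'h' x 1
RLE = "h1b3i3h1"


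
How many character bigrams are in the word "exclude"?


Word: "exclude" (length 7)
Number of 2-grams = length - 2 + 1 = 7 - 2 + 1
= 6


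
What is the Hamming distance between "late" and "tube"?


Comparing character by character (same length = 4):
  Pos 0: 'l' vs 't' !=
  Pos 1: 'a' vs 'u' !=
  Pos 2: 't' vs 'b' !=
  Pos 3: 'e' vs 'e' =
Hamming distance = 3


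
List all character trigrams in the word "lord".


Word: "lord" (length 4)
Number of trigrams = 4 - 3 + 1 = 2
  Position 0: "lor"
  Position 1: "ord"
Trigrams = "lor", "ord"


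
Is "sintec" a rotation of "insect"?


Word: "insect", Candidate: "sintec"
Method: check if candidate is substring of word+word
"insectinsect" contains "sintec"? No
Is rotation = No


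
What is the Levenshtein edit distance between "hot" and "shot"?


Word 1: "hot" (length 3)
Word 2: "shot" (length 4)
One optimal edit sequence (insert/delete/substitute each cost 1):
  1. insert 's'  (+1)
  2. keep 'h'
  3. keep 'o'
  4. keep 't'
Total edit operations: 1
Edit distance = 1


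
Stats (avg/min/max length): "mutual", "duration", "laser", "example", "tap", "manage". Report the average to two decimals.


Lengths: "mutual"=6, "duration"=8, "laser"=5, "example"=7, "tap"=3, "manage"=6
Sum = 35, Count = 6
Average = 35/6 = 5.83
= avg=5.83, min=3, max=8


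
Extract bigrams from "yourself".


Word: "yourself" (length 8)
Number of bigrams = 8 - 2 + 1 = 7
  Position 0: "yo"
  Position 1: "ou"
  Position 2: "ur"
  Position 3: "rs"
  Position 4: "se"
  Position 5: "el"
  Position 6: "lf"
Bigrams = "yo", "ou", "ur", "rs", "se", "el", "lf"


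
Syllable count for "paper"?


Word: "paper"
Syllable breakdown: pa · per
Counting: 2 parts
= 2 syllables


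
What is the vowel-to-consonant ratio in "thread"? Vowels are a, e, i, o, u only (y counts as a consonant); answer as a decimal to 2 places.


Word: "thread"
Vowels (a,e,i,o,u): 2
Consonants: 4
Ratio = 2/4
= 0.50


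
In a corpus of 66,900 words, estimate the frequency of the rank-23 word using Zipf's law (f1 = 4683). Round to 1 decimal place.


Zipf's law: f(r) = f(1) / r
f(1) = 4683
f(23) = 4683 / 23
= 203.6 occurrences


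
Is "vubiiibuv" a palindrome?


Word: "vubiiibuv"
Reversed: "vubiiibuv"
Forward == Backward? vubiiibuv == vubiiibuv
Palindrome = Yes


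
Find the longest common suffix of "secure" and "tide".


Word 1: "secure"
Word 2: "tide"
Comparing from end:
  Pos -1: 'e' == 'e'
  Pos -2: 'r' != 'd' (stop)
LCS = "e" (length 1)


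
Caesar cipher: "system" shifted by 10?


Word: "system"
Shift: 10
Each letter → (letter + shift) mod 26:
  's' (18) + 10 = 2 → 'c'
  'y' (24) + 10 = 8 → 'i'
  's' (18) + 10 = 2 → 'c'
  't' (19) + 10 = 3 → 'd'
  'e' (4) + 10 = 14 → 'o'
  'm' (12) + 10 = 22 → 'w'
Result = "cicdow"


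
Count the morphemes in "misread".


Word: "misread"
Morphemes: mis- / read
Each morpheme carries meaning
= 2 morphemes


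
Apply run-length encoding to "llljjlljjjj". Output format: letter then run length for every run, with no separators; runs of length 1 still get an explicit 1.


String: "llljjlljjjj"
Scanning for consecutive runs:
  'l' x 3
  'j' x 2
  'l' x 2
  'j' x 4
RLE = "l3j2l2j4"


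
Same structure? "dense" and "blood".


Pattern of "dense": [0, 1, 2, 3, 1]
Pattern of "blood": [0, 1, 2, 2, 3]
Patterns do not match
Same pattern = No


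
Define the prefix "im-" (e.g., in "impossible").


Prefix: im-
As in: impossible -> im- + possible
Meaning = not / into


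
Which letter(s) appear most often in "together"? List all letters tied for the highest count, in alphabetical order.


Word: "together"
Letter counts:
  'e': 2
  'g': 1
  'h': 1
  'o': 1
  'r': 1
  't': 2
Maximum count = 2
Most frequent = 'e', 't' (2 times each)


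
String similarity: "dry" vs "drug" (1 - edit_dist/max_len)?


Word 1: "dry" (length 3)
Word 2: "drug" (length 4)
One optimal edit sequence:
  1. keep 'd'
  2. keep 'r'
  3. insert 'u'  (+1)
  4. substitute 'y' -> 'g'  (+1)
Edit distance = 2
Max length = max(3, 4) = 4
Similarity = 1 - 2/4
= 0.5000


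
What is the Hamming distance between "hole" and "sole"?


Comparing character by character (same length = 4):
  Pos 0: 'h' vs 's' !=
  Pos 1: 'o' vs 'o' =
  Pos 2: 'l' vs 'l' =
  Pos 3: 'e' vs 'e' =
Hamming distance = 1


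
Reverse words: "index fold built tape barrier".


Original: "index fold built tape barrier"
Words (1..n): index | fold | built | tape | barrier
Reversed (n..1): barrier | tape | built | fold | index
Result = "barrier tape built fold index"


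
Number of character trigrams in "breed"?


Word: "breed" (length 5)
Number of 3-grams = length - 3 + 1 = 5 - 3 + 1
= 3


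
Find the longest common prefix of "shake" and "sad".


Word 1: "shake"
Word 2: "sad"
Comparing from start:
  Pos 0: 's' == 's'
  Pos 1: 'h' != 'a' (stop)
LCP = "s" (length 1)


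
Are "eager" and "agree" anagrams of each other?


Word 1: "eager" → sorted: aeegr
Word 2: "agree" → sorted: aeegr
Same letters? aeegr == aeegr
Anagram = Yes


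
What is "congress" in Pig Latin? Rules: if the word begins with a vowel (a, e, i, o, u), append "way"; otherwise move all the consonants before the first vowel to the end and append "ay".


Word: "congress"
Starts with consonant(s) → move to end, add 'ay'
Consonant cluster: "c"
Pig Latin = "ongresscay"


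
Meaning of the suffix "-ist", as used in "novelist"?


Suffix: -ist
Example: novelist (novel + -ist)
Meaning = one who practices


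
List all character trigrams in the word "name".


Word: "name" (length 4)
Number of trigrams = 4 - 3 + 1 = 2
  Position 0: "nam"
  Position 1: "ame"
Trigrams = "nam", "ame"


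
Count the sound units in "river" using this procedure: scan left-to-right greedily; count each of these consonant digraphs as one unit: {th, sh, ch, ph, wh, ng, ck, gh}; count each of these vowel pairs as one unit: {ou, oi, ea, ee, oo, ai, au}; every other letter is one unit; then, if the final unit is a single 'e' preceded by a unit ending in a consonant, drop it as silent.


Word: "river" (5 letters)
Left-to-right scan:
  1. 'r' (letter)
  2. 'i' (letter)
  3. 'v' (letter)
  4. 'e' (letter)
  5. 'r' (letter)
Units from scan: 5
Sound units = 5 units


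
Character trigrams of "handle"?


Word: "handle" (length 6)
Number of trigrams = 6 - 3 + 1 = 4
  Position 0: "han"
  Position 1: "and"
  Position 2: "ndl"
  Position 3: "dle"
Trigrams = "han", "and", "ndl", "dle"


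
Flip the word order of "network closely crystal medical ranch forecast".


Original: "network closely crystal medical ranch forecast"
Words (1..n): network | closely | crystal | medical | ranch | forecast
Reversed (n..1): forecast | ranch | medical | crystal | closely | network
Result = "forecast ranch medical crystal closely network"


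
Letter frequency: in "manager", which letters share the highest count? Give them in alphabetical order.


Word: "manager"
Letter counts:
  'a': 2
  'e': 1
  'g': 1
  'm': 1
  'n': 1
  'r': 1
Maximum count = 2
Most frequent = 'a' (2 times each)


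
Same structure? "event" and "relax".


Pattern of "event": [0, 1, 0, 2, 3]
Pattern of "relax": [0, 1, 2, 3, 4]
Patterns do not match
Same pattern = No


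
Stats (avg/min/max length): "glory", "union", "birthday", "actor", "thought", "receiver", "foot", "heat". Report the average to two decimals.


Lengths: "glory"=5, "union"=5, "birthday"=8, "actor"=5, "thought"=7, "receiver"=8, "foot"=4, "heat"=4
Sum = 46, Count = 8
Average = 46/8 = 5.75
= avg=5.75, min=4, max=8


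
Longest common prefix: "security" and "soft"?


Word 1: "security"
Word 2: "soft"
Comparing from start:
  Pos 0: 's' == 's'
  Pos 1: 'e' != 'o' (stop)
LCP = "s" (length 1)


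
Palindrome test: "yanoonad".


Word: "yanoonad"
Reversed: "danoonay"
Forward == Backward? yanoonad != danoonay
Palindrome = No


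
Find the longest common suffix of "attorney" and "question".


Word 1: "attorney"
Word 2: "question"
Comparing from end:
  Pos -1: 'y' != 'n' (stop)
LCS = "" (length 0)


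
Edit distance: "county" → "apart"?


Word 1: "county" (length 6)
Word 2: "apart" (length 5)
One optimal edit sequence (insert/delete/substitute each cost 1):
  1. substitute 'c' -> 'a'  (+1)
  2. substitute 'o' -> 'p'  (+1)
  3. substitute 'u' -> 'a'  (+1)
  4. substitute 'n' -> 'r'  (+1)
  5. keep 't'
  6. delete 'y'  (+1)
Total edit operations: 5
Edit distance = 5


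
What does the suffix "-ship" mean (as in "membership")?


Suffix: -ship
As in: membership -> member + -ship
Meaning = state / position


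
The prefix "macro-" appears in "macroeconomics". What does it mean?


Prefix: macro-
Example: macroeconomics (macro- + economics)
Meaning = large


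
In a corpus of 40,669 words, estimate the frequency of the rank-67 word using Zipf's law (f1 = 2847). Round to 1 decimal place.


Zipf's law: f(r) = f(1) / r
f(1) = 2847
f(67) = 2847 / 67
= 42.5 occurrences


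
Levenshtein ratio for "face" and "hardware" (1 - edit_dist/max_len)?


Word 1: "face" (length 4)
Word 2: "hardware" (length 8)
One optimal edit sequence:
  1. insert 'h'  (+1)
  2. insert 'a'  (+1)
  3. insert 'r'  (+1)
  4. insert 'd'  (+1)
  5. substitute 'f' -> 'w'  (+1)
  6. keep 'a'
  7. substitute 'c' -> 'r'  (+1)
  8. keep 'e'
Edit distance = 6
Max length = max(4, 8) = 8
Similarity = 1 - 6/8
= 0.2500


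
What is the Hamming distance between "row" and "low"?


Comparing character by character (same length = 3):
  Pos 0: 'r' vs 'l' !=
  Pos 1: 'o' vs 'o' =
  Pos 2: 'w' vs 'w' =
Hamming distance = 1


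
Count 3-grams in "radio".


Word: "radio" (length 5)
Number of 3-grams = length - 3 + 1 = 5 - 3 + 1
= 3


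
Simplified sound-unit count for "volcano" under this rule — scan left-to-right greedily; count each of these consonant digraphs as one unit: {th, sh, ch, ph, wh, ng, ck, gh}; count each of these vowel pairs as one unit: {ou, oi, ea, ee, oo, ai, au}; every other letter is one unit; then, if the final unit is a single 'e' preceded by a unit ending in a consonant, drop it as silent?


Word: "volcano" (7 letters)
Left-to-right scan:
  [1] 'v' (letter)
  [2] 'o' (letter)
  [3] 'l' (letter)
  [4] 'c' (letter)
  [5] 'a' (letter)
  [6] 'n' (letter)
  [7] 'o' (letter)
Units from scan: 7
Sound units = 7 units


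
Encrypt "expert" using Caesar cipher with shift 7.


Word: "expert"
Shift: 7
Each letter → (letter + shift) mod 26:
  'e' (4) + 7 = 11 → 'l'
  'x' (23) + 7 = 4 → 'e'
  'p' (15) + 7 = 22 → 'w'
  'e' (4) + 7 = 11 → 'l'
  'r' (17) + 7 = 24 → 'y'
  't' (19) + 7 = 0 → 'a'
Result = "lewlya"


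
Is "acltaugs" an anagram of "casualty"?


Word 1: "casualty" → sorted: aaclstuy
Word 2: "acltaugs" → sorted: aacglstu
Same letters? aaclstuy != aacglstu
Anagram = No


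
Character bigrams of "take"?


Word: "take" (length 4)
Number of bigrams = 4 - 2 + 1 = 3
  Position 0: "ta"
  Position 1: "ak"
  Position 2: "ke"
Bigrams = "ta", "ak", "ke"


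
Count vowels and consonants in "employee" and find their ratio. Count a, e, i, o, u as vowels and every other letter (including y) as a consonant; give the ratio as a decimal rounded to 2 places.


Word: "employee"
Vowels (a,e,i,o,u): 4
Consonants: 4
Ratio = 4/4
= 1.00


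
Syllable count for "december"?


Word: "december"
Syllable breakdown: de / cem / ber
Counting: 3 parts
= 3 syllables


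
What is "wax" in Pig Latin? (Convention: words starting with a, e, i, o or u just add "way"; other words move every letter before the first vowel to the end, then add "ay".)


Word: "wax"
Starts with consonant(s) → move to end, add 'ay'
Consonant cluster: "w"
Pig Latin = "axway"


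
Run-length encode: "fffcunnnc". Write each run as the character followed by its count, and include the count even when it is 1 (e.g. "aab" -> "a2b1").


String: "fffcunnnc"
Scanning for consecutive runs:
  'f' x 3
  'c' x 1
  'u' x 1
  'n' x 3
  'c' x 1
RLE = "f3c1u1n3c1"


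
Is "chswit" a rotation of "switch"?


Word: "switch", Candidate: "chswit"
Method: check if candidate is substring of word+word
"switchswitch" contains "chswit"? Yes
Is rotation = Yes


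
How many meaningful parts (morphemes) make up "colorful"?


Word: "colorful"
Morphemes: color | -ful
Each morpheme carries meaning
= 2 morphemes


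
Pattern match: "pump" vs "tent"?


Pattern of "pump": [0, 1, 2, 0]
Pattern of "tent": [0, 1, 2, 0]
Patterns match
Same pattern = Yes


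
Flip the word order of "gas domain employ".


Original: "gas domain employ"
Words (1..n): gas | domain | employ
Reversed (n..1): employ | domain | gas
Result = "employ domain gas"


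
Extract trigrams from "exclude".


Word: "exclude" (length 7)
Number of trigrams = 7 - 3 + 1 = 5
  Position 0: "exc"
  Position 1: "xcl"
  Position 2: "clu"
  Position 3: "lud"
  Position 4: "ude"
Trigrams = "exc", "xcl", "clu", "lud", "ude"


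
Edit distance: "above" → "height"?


Word 1: "above" (length 5)
Word 2: "height" (length 6)
One optimal edit sequence (insert/delete/substitute each cost 1):
  1. insert 'h'  (+1)
  2. substitute 'a' -> 'e'  (+1)
  3. substitute 'b' -> 'i'  (+1)
  4. substitute 'o' -> 'g'  (+1)
  5. substitute 'v' -> 'h'  (+1)
  6. substitute 'e' -> 't'  (+1)
Total edit operations: 6
Edit distance = 6


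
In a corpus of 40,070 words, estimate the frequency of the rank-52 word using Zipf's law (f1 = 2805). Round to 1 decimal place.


Zipf's law: f(r) = f(1) / r
f(1) = 2805
f(52) = 2805 / 52
= 53.9 occurrences


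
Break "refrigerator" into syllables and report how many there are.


Word: "refrigerator"
Syllable breakdown: re | frig | er | a | tor
Counting: 5 parts
= 5 syllables


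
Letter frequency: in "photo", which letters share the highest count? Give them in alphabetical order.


Word: "photo"
Letter counts:
  'h': 1
  'o': 2
  'p': 1
  't': 1
Maximum count = 2
Most frequent = 'o' (2 times each)


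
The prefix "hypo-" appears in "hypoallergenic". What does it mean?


Prefix: hypo-
Example: hypoallergenic = hypo- + allergenic
Meaning = under / below normal


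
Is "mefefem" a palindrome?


Word: "mefefem"
Reversed: "mefefem"
Forward == Backward? mefefem == mefefem
Palindrome = Yes


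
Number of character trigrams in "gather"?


Word: "gather" (length 6)
Number of 3-grams = length - 3 + 1 = 6 - 3 + 1
= 4


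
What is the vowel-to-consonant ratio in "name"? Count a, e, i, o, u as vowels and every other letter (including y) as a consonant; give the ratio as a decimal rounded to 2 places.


Word: "name"
Vowels (a,e,i,o,u): 2
Consonants: 2
Ratio = 2/2
= 1.00


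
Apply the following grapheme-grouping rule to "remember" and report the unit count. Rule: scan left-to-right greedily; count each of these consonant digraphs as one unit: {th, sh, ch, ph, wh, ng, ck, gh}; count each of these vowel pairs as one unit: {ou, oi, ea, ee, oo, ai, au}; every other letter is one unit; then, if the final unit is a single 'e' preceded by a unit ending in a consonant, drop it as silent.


Word: "remember" (8 letters)
Left-to-right scan:
  1. 'r' (letter)
  2. 'e' (letter)
  3. 'm' (letter)
  4. 'e' (letter)
  5. 'm' (letter)
  6. 'b' (letter)
  7. 'e' (letter)
  8. 'r' (letter)
Units from scan: 8
Sound units = 8 units


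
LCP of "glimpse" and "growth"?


Word 1: "glimpse"
Word 2: "growth"
Comparing from start:
  Pos 0: 'g' == 'g'
  Pos 1: 'l' != 'r' (stop)
LCP = "g" (length 1)


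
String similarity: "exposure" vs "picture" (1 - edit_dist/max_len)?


Word 1: "exposure" (length 8)
Word 2: "picture" (length 7)
One optimal edit sequence:
  1. delete 'e'  (+1)
  2. substitute 'x' -> 'p'  (+1)
  3. substitute 'p' -> 'i'  (+1)
  4. substitute 'o' -> 'c'  (+1)
  5. substitute 's' -> 't'  (+1)
  6. keep 'u'
  7. keep 'r'
  8. keep 'e'
Edit distance = 5
Max length = max(8, 7) = 8
Similarity = 1 - 5/8
= 0.3750


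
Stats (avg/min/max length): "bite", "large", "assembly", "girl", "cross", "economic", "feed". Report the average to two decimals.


Lengths: "bite"=4, "large"=5, "assembly"=8, "girl"=4, "cross"=5, "economic"=8, "feed"=4
Sum = 38, Count = 7
Average = 38/7 = 5.43
= avg=5.43, min=4, max=8


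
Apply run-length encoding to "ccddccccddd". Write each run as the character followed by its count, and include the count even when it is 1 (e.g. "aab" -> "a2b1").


String: "ccddccccddd"
Scanning for consecutive runs:
  'c' x 2
  'd' x 2
  'c' x 4
  'd' x 3
RLE = "c2d2c4d3"


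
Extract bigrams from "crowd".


Word: "crowd" (length 5)
Number of bigrams = 5 - 2 + 1 = 4
  Position 0: "cr"
  Position 1: "ro"
  Position 2: "ow"
  Position 3: "wd"
Bigrams = "cr", "ro", "ow", "wd"


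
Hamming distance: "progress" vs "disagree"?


Comparing character by character (same length = 8):
  Pos 0: 'p' vs 'd' !=
  Pos 1: 'r' vs 'i' !=
  Pos 2: 'o' vs 's' !=
  Pos 3: 'g' vs 'a' !=
  Pos 4: 'r' vs 'g' !=
  Pos 5: 'e' vs 'r' !=
  Pos 6: 's' vs 'e' !=
  Pos 7: 's' vs 'e' !=
Hamming distance = 8


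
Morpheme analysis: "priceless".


Word: "priceless"
Morphemes: price + -less
Each morpheme carries meaning
= 2 morphemes


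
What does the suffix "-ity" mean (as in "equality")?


Suffix: -ity
Example: equality (equal + -ity)
Meaning = quality of


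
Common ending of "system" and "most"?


Word 1: "system"
Word 2: "most"
Comparing from end:
  Pos -1: 'm' != 't' (stop)
LCS = "" (length 0)


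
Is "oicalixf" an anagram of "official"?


Word 1: "official" → sorted: acffiilo
Word 2: "oicalixf" → sorted: acfiilox
Same letters? acffiilo != acfiilox
Anagram = No


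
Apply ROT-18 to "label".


Word: "label"
Shift: 18
Each letter → (letter + shift) mod 26:
  'l' (11) + 18 = 3 → 'd'
  'a' (0) + 18 = 18 → 's'
  'b' (1) + 18 = 19 → 't'
  'e' (4) + 18 = 22 → 'w'
  'l' (11) + 18 = 3 → 'd'
Result = "dstwd"


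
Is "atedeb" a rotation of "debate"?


Word: "debate", Candidate: "atedeb"
Method: check if candidate is substring of word+word
"debatedebate" contains "atedeb"? Yes
Is rotation = Yes


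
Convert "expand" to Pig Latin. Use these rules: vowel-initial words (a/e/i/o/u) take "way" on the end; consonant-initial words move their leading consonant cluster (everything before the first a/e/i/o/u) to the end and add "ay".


Word: "expand"
Starts with vowel → add 'way'
Pig Latin = "expandway"


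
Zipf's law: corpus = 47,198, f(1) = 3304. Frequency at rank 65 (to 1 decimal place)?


Zipf's law: f(r) = f(1) / r
f(1) = 3304
f(65) = 3304 / 65
= 50.8 occurrences


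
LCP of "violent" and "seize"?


Word 1: "violent"
Word 2: "seize"
Comparing from start:
  Pos 0: 'v' != 's' (stop)
LCP = "" (length 0)


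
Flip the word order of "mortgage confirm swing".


Original: "mortgage confirm swing"
Words (1..n): mortgage | confirm | swing
Reversed (n..1): swing | confirm | mortgage
Result = "swing confirm mortgage"


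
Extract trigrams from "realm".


Word: "realm" (length 5)
Number of trigrams = 5 - 3 + 1 = 3
  Position 0: "rea"
  Position 1: "eal"
  Position 2: "alm"
Trigrams = "rea", "eal", "alm"


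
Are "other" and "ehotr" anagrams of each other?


Word 1: "other" → sorted: ehort
Word 2: "ehotr" → sorted: ehort
Same letters? ehort == ehort
Anagram = Yes


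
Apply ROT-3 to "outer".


Word: "outer"
Shift: 3
Each letter → (letter + shift) mod 26:
  'o' (14) + 3 = 17 → 'r'
  'u' (20) + 3 = 23 → 'x'
  't' (19) + 3 = 22 → 'w'
  'e' (4) + 3 = 7 → 'h'
  'r' (17) + 3 = 20 → 'u'
Result = "rxwhu"


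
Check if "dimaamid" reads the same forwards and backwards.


Word: "dimaamid"
Reversed: "dimaamid"
Forward == Backward? dimaamid == dimaamid
Palindrome = Yes


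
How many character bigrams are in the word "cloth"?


Word: "cloth" (length 5)
Number of 2-grams = length - 2 + 1 = 5 - 2 + 1
= 4


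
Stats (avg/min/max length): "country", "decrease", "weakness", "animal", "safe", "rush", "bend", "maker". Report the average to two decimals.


Lengths: "country"=7, "decrease"=8, "weakness"=8, "animal"=6, "safe"=4, "rush"=4, "bend"=4, "maker"=5
Sum = 46, Count = 8
Average = 46/8 = 5.75
= avg=5.75, min=4, max=8


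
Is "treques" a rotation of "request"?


Word: "request", Candidate: "treques"
Method: check if candidate is substring of word+word
"requestrequest" contains "treques"? Yes
Is rotation = Yes


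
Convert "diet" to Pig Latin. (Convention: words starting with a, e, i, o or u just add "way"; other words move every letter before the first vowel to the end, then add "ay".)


Word: "diet"
Starts with consonant(s) → move to end, add 'ay'
Consonant cluster: "d"
Pig Latin = "ietday"


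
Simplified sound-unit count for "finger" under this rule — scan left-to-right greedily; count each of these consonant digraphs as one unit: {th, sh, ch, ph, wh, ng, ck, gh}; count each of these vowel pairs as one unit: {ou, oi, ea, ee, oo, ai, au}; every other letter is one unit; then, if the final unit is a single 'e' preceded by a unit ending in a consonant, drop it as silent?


Word: "finger" (6 letters)
Left-to-right scan:
  [1] 'f' (letter)
  [2] 'i' (letter)
  [3] 'ng' (digraph)
  [4] 'e' (letter)
  [5] 'r' (letter)
Units from scan: 5
Sound units = 5 units


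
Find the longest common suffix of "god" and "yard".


Word 1: "god"
Word 2: "yard"
Comparing from end:
  Pos -1: 'd' == 'd'
  Pos -2: 'o' != 'r' (stop)
LCS = "d" (length 1)


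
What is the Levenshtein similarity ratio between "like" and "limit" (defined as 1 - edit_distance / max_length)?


Word 1: "like" (length 4)
Word 2: "limit" (length 5)
One optimal edit sequence:
  1. keep 'l'
  2. keep 'i'
  3. insert 'm'  (+1)
  4. substitute 'k' -> 'i'  (+1)
  5. substitute 'e' -> 't'  (+1)
Edit distance = 3
Max length = max(4, 5) = 5
Similarity = 1 - 3/5
= 0.4000


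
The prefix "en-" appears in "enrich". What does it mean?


Prefix: en-
As in: enrich -> en- + rich
Meaning = cause to / put into


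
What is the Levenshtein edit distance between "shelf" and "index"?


Word 1: "shelf" (length 5)
Word 2: "index" (length 5)
One optimal edit sequence (insert/delete/substitute each cost 1):
  1. substitute 's' -> 'i'  (+1)
  2. substitute 'h' -> 'n'  (+1)
  3. substitute 'e' -> 'd'  (+1)
  4. substitute 'l' -> 'e'  (+1)
  5. substitute 'f' -> 'x'  (+1)
Total edit operations: 5
Edit distance = 5


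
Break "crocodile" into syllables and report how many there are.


Word: "crocodile"
Syllable breakdown: croc-o-dile
Counting: 3 parts
= 3 syllables


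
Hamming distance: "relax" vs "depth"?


Comparing character by character (same length = 5):
  Pos 0: 'r' vs 'd' !=
  Pos 1: 'e' vs 'e' =
  Pos 2: 'l' vs 'p' !=
  Pos 3: 'a' vs 't' !=
  Pos 4: 'x' vs 'h' !=
Hamming distance = 4


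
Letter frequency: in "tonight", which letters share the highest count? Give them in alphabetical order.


Word: "tonight"
Letter counts:
  'g': 1
  'h': 1
  'i': 1
  'n': 1
  'o': 1
  't': 2
Maximum count = 2
Most frequent = 't' (2 times each)


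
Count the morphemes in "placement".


Word: "placement"
Morphemes: place + -ment
Each morpheme carries meaning
= 2 morphemes


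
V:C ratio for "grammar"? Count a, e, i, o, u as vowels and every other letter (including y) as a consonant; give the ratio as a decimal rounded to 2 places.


Word: "grammar"
Vowels (a,e,i,o,u): 2
Consonants: 5
Ratio = 2/5
= 0.40


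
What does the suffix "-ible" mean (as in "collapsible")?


Suffix: -ible
Example: collapsible = collapse + -ible, with a spelling change
Meaning = capable of


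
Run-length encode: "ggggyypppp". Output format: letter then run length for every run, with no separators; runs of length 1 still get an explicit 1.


String: "ggggyypppp"
Scanning for consecutive runs:
  'g' x 4
  'y' x 2
  'p' x 4
RLE = "g4y2p4"


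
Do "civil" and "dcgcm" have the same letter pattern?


Pattern of "civil": [0, 1, 2, 1, 3]
Pattern of "dcgcm": [0, 1, 2, 1, 3]
Patterns match
Same pattern = Yes


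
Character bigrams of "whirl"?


Word: "whirl" (length 5)
Number of bigrams = 5 - 2 + 1 = 4
  Position 0: "wh"
  Position 1: "hi"
  Position 2: "ir"
  Position 3: "rl"
Bigrams = "wh", "hi", "ir", "rl"


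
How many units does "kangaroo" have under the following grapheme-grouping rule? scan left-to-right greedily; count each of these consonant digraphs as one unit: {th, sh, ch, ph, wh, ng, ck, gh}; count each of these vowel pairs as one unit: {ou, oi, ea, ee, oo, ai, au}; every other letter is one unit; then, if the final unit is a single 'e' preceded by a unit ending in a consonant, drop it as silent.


Word: "kangaroo" (8 letters)
Left-to-right scan:
  (1) 'k' (letter)
  (2) 'a' (letter)
  (3) 'ng' (digraph)
  (4) 'a' (letter)
  (5) 'r' (letter)
  (6) 'oo' (vowel-pair)
Units from scan: 6
Sound units = 6 units


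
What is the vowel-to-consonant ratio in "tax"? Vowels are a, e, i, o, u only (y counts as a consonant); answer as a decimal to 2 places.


Word: "tax"
Vowels (a,e,i,o,u): 1
Consonants: 2
Ratio = 1/2
= 0.50


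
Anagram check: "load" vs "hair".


Word 1: "load" → sorted: adlo
Word 2: "hair" → sorted: ahir
Same letters? adlo != ahir
Anagram = No


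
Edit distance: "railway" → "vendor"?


Word 1: "railway" (length 7)
Word 2: "vendor" (length 6)
One optimal edit sequence (insert/delete/substitute each cost 1):
  1. delete 'r'  (+1)
  2. substitute 'a' -> 'v'  (+1)
  3. substitute 'i' -> 'e'  (+1)
  4. substitute 'l' -> 'n'  (+1)
  5. substitute 'w' -> 'd'  (+1)
  6. substitute 'a' -> 'o'  (+1)
  7. substitute 'y' -> 'r'  (+1)
Total edit operations: 7
Edit distance = 7


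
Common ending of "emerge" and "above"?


Word 1: "emerge"
Word 2: "above"
Comparing from end:
  Pos -1: 'e' == 'e'
  Pos -2: 'g' != 'v' (stop)
LCS = "e" (length 1)


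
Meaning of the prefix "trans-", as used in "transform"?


Prefix: trans-
Example: transform (trans- + form)
Meaning = across


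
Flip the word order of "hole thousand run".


Original: "hole thousand run"
Words (1..n): hole | thousand | run
Reversed (n..1): run | thousand | hole
Result = "run thousand hole"


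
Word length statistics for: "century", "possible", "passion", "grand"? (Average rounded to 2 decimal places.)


Lengths: "century"=7, "possible"=8, "passion"=7, "grand"=5
Sum = 27, Count = 4
Average = 27/4 = 6.75
= avg=6.75, min=5, max=8


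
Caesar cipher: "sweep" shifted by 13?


Word: "sweep"
Shift: 13
Each letter → (letter + shift) mod 26:
  's' (18) + 13 = 5 → 'f'
  'w' (22) + 13 = 9 → 'j'
  'e' (4) + 13 = 17 → 'r'
  'e' (4) + 13 = 17 → 'r'
  'p' (15) + 13 = 2 → 'c'
Result = "fjrrc"


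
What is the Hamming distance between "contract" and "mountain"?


Comparing character by character (same length = 8):
  Pos 0: 'c' vs 'm' !=
  Pos 1: 'o' vs 'o' =
  Pos 2: 'n' vs 'u' !=
  Pos 3: 't' vs 'n' !=
  Pos 4: 'r' vs 't' !=
  Pos 5: 'a' vs 'a' =
  Pos 6: 'c' vs 'i' !=
  Pos 7: 't' vs 'n' !=
Hamming distance = 6


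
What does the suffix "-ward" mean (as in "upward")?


Suffix: -ward
As in: upward -> up + -ward
Meaning = in the direction of


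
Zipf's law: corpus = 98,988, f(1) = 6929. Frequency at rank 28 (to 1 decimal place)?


Zipf's law: f(r) = f(1) / r
f(1) = 6929
f(28) = 6929 / 28
= 247.5 occurrences


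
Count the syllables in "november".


Word: "november"
Syllable breakdown: no · vem · ber
Counting: 3 parts
= 3 syllables


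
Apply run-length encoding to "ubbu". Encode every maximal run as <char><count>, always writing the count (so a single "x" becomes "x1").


String: "ubbu"
Scanning for consecutive runs:
  'u' x 1
  'b' x 2
  'u' x 1
RLE = "u1b2u1"


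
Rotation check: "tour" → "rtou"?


Word: "tour", Candidate: "rtou"
Method: check if candidate is substring of word+word
"tourtour" contains "rtou"? Yes
Is rotation = Yes


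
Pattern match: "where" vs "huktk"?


Pattern of "where": [0, 1, 2, 3, 2]
Pattern of "huktk": [0, 1, 2, 3, 2]
Patterns match
Same pattern = Yes


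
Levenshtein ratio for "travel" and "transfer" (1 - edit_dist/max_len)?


Word 1: "travel" (length 6)
Word 2: "transfer" (length 8)
One optimal edit sequence:
  1. keep 't'
  2. keep 'r'
  3. keep 'a'
  4. insert 'n'  (+1)
  5. insert 's'  (+1)
  6. substitute 'v' -> 'f'  (+1)
  7. keep 'e'
  8. substitute 'l' -> 'r'  (+1)
Edit distance = 4
Max length = max(6, 8) = 8
Similarity = 1 - 4/8
= 0.5000


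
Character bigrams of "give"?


Word: "give" (length 4)
Number of bigrams = 4 - 2 + 1 = 3
  Position 0: "gi"
  Position 1: "iv"
  Position 2: "ve"
Bigrams = "gi", "iv", "ve"


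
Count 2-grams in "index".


Word: "index" (length 5)
Number of 2-grams = length - 2 + 1 = 5 - 2 + 1
= 4


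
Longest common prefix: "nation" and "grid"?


Word 1: "nation"
Word 2: "grid"
Comparing from start:
  Pos 0: 'n' != 'g' (stop)
LCP = "" (length 0)
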